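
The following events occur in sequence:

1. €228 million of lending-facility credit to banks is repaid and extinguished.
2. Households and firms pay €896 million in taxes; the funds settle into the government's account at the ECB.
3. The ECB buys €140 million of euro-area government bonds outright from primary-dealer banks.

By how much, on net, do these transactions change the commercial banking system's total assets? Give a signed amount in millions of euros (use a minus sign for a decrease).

Discount-window repayment €228 million: bank balance sheets shrink → −€228M.
Government account inflow €896 million: bank balance sheets shrink → −€896M.
OMO purchase (from banks) €140 million: just an asset swap on bank balance sheets → 0.
Net: −228 − 896 + 0 = -€1124 million.

-€1124 million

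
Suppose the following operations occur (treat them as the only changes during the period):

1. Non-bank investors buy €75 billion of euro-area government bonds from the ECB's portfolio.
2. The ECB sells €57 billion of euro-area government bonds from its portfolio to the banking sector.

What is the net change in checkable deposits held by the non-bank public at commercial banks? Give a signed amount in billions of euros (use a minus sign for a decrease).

ECB balance sheet:
  Assets:      Securities −€132B
  Liabilities: Bank reserves −€132B
Commercial banking system:
  Assets:      Reserves at CB −€132B, Securities +€57B
  Liabilities: Checkable deposits −€75B
So the change in checkable deposits held by the non-bank public at commercial banks is -€75 billion.

-€75 billion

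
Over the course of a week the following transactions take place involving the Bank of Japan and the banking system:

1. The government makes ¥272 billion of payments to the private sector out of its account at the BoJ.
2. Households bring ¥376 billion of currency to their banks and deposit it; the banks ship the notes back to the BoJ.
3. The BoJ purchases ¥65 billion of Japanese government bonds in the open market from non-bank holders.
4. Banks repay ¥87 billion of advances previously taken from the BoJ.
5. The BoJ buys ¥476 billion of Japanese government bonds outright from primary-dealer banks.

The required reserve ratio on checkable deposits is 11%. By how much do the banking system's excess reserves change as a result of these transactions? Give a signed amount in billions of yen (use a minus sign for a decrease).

Government spending ¥272 billion: reserves +¥272B, deposits +¥272B.
Currency deposit ¥376 billion: reserves +¥376B, deposits +¥376B.
Asset purchase (from non-banks) ¥65 billion: reserves +¥65B, deposits +¥65B.
Discount-window repayment ¥87 billion: reserves −¥87B, deposits 0.
OMO purchase (from banks) ¥476 billion: reserves +¥476B, deposits 0.
Totals: Δreserves = +¥1102B, Δdeposits = +¥713B.
Δrequired reserves = 11% × +¥713B = +¥78.43B.
Δexcess reserves = Δreserves − Δrequired = +¥1102B − (+¥78.43B) = +¥1023.57 billion.

+¥1023.57 billion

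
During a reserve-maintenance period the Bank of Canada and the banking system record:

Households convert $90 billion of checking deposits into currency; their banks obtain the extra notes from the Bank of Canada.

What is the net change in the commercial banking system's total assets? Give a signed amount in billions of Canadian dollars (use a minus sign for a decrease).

Currency withdrawal $90 billion: bank balance sheets shrink → −$90B.

-$90 billion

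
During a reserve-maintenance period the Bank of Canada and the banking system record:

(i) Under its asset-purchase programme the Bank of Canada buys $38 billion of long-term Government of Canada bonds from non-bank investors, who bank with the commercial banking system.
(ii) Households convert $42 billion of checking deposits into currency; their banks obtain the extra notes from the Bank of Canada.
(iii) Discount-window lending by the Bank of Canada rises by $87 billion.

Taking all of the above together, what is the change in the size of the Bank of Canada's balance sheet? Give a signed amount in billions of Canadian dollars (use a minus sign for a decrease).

Asset purchase (from non-banks) $38 billion: a Bank of Canada asset is acquired → +$38B.
Currency withdrawal $42 billion: only the composition of liabilities changes → 0.
Discount-window loan $87 billion: a Bank of Canada asset is acquired → +$87B.
Net: 38 + 0 + 87 = +$125 billion.

+$125 billion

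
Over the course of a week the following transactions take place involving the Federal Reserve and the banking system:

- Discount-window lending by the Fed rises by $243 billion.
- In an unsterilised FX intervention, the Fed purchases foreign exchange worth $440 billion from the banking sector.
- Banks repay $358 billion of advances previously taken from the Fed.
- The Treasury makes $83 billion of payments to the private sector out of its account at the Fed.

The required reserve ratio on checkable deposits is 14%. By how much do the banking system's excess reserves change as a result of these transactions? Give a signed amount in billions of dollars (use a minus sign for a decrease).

Discount-window loan $243 billion: reserves +$243B, deposits 0.
FX purchase $440 billion: reserves +$440B, deposits 0.
Discount-window repayment $358 billion: reserves −$358B, deposits 0.
Government spending $83 billion: reserves +$83B, deposits +$83B.
Totals: Δreserves = +$408B, Δdeposits = +$83B.
Δrequired reserves = 14% × +$83B = +$11.62B.
Δexcess reserves = Δreserves − Δrequired = +$408B − (+$11.62B) = +$396.38 billion.

+$396.38 billion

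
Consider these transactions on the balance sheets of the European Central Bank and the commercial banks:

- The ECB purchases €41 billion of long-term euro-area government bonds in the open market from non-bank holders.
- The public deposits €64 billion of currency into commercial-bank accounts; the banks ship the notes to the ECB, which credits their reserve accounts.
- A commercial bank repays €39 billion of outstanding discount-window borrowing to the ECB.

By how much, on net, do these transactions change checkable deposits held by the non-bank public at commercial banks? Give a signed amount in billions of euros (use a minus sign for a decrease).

Asset purchase (from non-banks) €41 billion: non-bank counterparties' bank balances rise → +€41B.
Currency deposit €64 billion: non-bank counterparties' bank balances rise → +€64B.
Discount-window repayment €39 billion: the counterparty is a bank, so public deposits are unchanged → 0.
Net: 41 + 64 + 0 = +€105 billion.

+€105 billion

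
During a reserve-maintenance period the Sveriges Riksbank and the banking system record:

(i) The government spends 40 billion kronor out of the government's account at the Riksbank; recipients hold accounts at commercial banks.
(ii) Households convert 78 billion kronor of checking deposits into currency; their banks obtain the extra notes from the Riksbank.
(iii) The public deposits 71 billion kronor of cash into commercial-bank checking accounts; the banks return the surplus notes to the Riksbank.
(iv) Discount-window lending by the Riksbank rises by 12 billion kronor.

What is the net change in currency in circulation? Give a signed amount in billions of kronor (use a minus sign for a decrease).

Riksbank balance sheet:
  Assets:      Loans to banks +12B
  Liabilities: Bank reserves +45B, Currency in circulation +7B, Government deposits −40B
Commercial banking system:
  Assets:      Reserves at CB +45B
  Liabilities: Checkable deposits +33B, Borrowings from CB +12B
So the change in currency in circulation is +7 billion.

+7 billion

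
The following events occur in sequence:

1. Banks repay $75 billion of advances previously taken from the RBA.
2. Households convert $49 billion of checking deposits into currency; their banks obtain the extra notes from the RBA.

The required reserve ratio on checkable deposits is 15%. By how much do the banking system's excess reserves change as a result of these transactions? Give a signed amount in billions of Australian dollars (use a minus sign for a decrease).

Discount-window repayment $75 billion: reserves −$75B, deposits 0.
Currency withdrawal $49 billion: reserves −$49B, deposits −$49B.
Totals: Δreserves = −$124B, Δdeposits = −$49B.
Δrequired reserves = 15% × −$49B = −$7.35B.
Δexcess reserves = Δreserves − Δrequired = −$124B − (−$7.35B) = -$116.65 billion.

-$116.65 billion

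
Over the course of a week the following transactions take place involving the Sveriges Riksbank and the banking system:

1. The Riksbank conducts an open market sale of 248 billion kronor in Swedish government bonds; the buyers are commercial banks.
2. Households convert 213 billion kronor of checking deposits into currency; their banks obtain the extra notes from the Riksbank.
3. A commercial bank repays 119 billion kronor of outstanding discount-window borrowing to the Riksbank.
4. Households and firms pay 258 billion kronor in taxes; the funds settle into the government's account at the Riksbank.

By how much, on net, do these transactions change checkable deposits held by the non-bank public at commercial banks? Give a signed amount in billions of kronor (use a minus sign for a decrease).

OMO sale (to banks) 248 billion kronor: the counterparty is a bank, so public deposits are unchanged → 0.
Currency withdrawal 213 billion kronor: non-bank counterparties' bank balances fall → −213B.
Discount-window repayment 119 billion kronor: the counterparty is a bank, so public deposits are unchanged → 0.
Government account inflow 258 billion kronor: non-bank counterparties' bank balances fall → −258B.
Net: 0 − 213 + 0 − 258 = -471 billion.

-471 billion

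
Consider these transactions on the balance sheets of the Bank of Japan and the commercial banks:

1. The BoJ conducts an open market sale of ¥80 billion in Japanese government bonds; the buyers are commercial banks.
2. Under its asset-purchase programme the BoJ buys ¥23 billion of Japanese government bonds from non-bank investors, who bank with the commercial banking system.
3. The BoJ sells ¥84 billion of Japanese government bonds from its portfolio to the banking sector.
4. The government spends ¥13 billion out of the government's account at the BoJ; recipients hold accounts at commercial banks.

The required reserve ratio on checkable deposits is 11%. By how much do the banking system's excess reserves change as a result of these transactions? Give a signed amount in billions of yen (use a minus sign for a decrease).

OMO sale (to banks) ¥80 billion: reserves −¥80B, deposits 0.
Asset purchase (from non-banks) ¥23 billion: reserves +¥23B, deposits +¥23B.
OMO sale (to banks) ¥84 billion: reserves −¥84B, deposits 0.
Government spending ¥13 billion: reserves +¥13B, deposits +¥13B.
Totals: Δreserves = −¥128B, Δdeposits = +¥36B.
Δrequired reserves = 11% × +¥36B = +¥3.96B.
Δexcess reserves = Δreserves − Δrequired = −¥128B − (+¥3.96B) = -¥131.96 billion.

-¥131.96 billion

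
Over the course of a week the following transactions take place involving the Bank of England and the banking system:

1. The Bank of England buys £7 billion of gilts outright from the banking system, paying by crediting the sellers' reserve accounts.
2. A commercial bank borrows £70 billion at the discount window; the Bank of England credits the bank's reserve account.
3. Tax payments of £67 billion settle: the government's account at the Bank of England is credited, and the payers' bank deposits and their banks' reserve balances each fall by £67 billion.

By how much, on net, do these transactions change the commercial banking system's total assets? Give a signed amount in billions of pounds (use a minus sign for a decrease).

OMO purchase (from banks) £7 billion: just an asset swap on bank balance sheets → 0.
Discount-window loan £70 billion: bank balance sheets expand → +£70B.
Government account inflow £67 billion: bank balance sheets shrink → −£67B.
Net: 0 + 70 − 67 = +£3 billion.

+£3 billion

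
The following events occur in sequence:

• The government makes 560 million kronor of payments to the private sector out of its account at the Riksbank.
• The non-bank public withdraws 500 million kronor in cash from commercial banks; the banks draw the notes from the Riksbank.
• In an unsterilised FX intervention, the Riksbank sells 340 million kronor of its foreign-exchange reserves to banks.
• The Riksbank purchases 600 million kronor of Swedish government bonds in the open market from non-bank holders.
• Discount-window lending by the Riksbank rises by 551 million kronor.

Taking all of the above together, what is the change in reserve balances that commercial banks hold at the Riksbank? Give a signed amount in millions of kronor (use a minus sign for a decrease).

Riksbank balance sheet:
  Assets:      Securities +600M, Loans to banks +551M, Foreign assets −340M
  Liabilities: Bank reserves +871M, Currency in circulation +500M, Government deposits −560M
So the change in reserve balances that commercial banks hold at the Riksbank is +871 million.

+871 million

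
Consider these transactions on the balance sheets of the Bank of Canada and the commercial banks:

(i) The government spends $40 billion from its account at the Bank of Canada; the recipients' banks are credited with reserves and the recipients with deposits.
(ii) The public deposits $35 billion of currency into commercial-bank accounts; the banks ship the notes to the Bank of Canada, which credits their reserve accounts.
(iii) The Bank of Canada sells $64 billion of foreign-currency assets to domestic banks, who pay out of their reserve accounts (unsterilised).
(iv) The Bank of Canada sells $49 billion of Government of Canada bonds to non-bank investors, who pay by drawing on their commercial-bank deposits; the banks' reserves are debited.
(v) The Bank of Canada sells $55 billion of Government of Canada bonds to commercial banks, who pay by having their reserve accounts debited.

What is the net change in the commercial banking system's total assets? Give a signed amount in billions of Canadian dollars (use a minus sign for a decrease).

Government spending $40 billion: bank balance sheets expand → +$40B.
Currency deposit $35 billion: bank balance sheets expand → +$35B.
FX sale $64 billion: just an asset swap on bank balance sheets → 0.
Asset sale (to non-banks) $49 billion: bank balance sheets shrink → −$49B.
OMO sale (to banks) $55 billion: just an asset swap on bank balance sheets → 0.
Net: 40 + 35 + 0 − 49 + 0 = +$26 billion.

+$26 billion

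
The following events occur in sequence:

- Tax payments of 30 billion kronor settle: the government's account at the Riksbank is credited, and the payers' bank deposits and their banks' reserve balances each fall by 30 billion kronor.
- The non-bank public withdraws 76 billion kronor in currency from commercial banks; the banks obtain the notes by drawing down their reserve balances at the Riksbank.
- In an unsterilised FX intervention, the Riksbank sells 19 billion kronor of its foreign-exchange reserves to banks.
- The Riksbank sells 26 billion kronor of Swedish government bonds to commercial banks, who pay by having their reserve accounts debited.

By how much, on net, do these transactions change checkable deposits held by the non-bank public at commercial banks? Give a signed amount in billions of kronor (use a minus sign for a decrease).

Government account inflow 30 billion kronor: non-bank counterparties' bank balances fall → −30B.
Currency withdrawal 76 billion kronor: non-bank counterparties' bank balances fall → −76B.
FX sale 19 billion kronor: the counterparty is a bank, so public deposits are unchanged → 0.
OMO sale (to banks) 26 billion kronor: the counterparty is a bank, so public deposits are unchanged → 0.
Net: −30 − 76 + 0 + 0 = -106 billion.

-106 billion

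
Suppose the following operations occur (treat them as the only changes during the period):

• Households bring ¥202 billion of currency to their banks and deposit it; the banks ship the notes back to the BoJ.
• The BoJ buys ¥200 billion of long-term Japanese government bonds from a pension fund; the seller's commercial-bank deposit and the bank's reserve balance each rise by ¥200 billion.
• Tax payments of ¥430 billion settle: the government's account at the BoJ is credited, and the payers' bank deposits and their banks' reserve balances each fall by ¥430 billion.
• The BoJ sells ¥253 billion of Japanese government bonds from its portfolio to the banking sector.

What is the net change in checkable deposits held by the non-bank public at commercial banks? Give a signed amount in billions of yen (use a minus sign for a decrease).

-¥28 billion

Currency deposit ¥202 billion: non-bank counterparties' bank balances rise → +¥202B.
Asset purchase (from non-banks) ¥200 billion: non-bank counterparties' bank balances rise → +¥200B.
Government account inflow ¥430 billion: non-bank counterparties' bank balances fall → −¥430B.
OMO sale (to banks) ¥253 billion: the counterparty is a bank, so public deposits are unchanged → 0.
Net: 202 + 200 − 430 + 0 = -¥28 billion.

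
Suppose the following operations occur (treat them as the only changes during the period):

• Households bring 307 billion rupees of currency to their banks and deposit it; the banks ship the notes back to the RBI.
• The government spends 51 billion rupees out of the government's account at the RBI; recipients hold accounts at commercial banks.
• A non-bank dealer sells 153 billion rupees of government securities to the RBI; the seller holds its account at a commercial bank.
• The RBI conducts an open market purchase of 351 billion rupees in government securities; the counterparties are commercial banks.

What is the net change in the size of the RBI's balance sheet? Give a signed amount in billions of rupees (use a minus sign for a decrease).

Currency deposit 307 billion rupees: only the composition of liabilities changes → 0.
Government spending 51 billion rupees: only the composition of liabilities changes → 0.
Asset purchase (from non-banks) 153 billion rupees: an RBI asset is acquired → +153B.
OMO purchase (from banks) 351 billion rupees: an RBI asset is acquired → +351B.
Net: 0 + 0 + 153 + 351 = +504 billion.

+504 billion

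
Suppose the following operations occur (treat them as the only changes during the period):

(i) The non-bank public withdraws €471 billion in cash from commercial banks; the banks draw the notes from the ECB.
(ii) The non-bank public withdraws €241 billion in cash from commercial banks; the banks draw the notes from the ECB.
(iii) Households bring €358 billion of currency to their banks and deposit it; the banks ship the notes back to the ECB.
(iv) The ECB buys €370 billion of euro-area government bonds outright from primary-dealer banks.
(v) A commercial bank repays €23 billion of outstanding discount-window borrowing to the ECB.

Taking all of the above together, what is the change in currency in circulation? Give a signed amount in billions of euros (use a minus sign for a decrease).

ECB balance sheet:
  Assets:      Securities +€370B, Loans to banks −€23B
  Liabilities: Bank reserves −€7B, Currency in circulation +€354B
So the change in currency in circulation is +€354 billion.

+€354 billion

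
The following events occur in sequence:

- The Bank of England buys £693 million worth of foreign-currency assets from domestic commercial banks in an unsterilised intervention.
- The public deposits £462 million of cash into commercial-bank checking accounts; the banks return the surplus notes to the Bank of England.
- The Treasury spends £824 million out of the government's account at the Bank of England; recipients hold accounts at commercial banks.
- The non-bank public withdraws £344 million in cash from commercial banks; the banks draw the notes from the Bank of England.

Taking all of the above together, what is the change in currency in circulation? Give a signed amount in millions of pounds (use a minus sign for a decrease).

Bank of England balance sheet:
  Assets:      Foreign assets +£693M
  Liabilities: Bank reserves +£1635M, Currency in circulation −£118M, Government deposits −£824M
So the change in currency in circulation is -£118 million.

-£118 million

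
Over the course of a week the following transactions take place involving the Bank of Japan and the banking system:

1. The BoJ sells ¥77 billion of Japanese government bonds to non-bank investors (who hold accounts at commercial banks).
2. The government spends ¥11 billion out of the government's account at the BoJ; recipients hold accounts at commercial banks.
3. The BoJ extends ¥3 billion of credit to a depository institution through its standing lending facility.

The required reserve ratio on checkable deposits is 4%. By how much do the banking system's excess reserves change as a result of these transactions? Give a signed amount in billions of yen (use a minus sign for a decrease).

Asset sale (to non-banks) ¥77 billion: reserves −¥77B, deposits −¥77B.
Government spending ¥11 billion: reserves +¥11B, deposits +¥11B.
Discount-window loan ¥3 billion: reserves +¥3B, deposits 0.
Totals: Δreserves = −¥63B, Δdeposits = −¥66B.
Δrequired reserves = 4% × −¥66B = −¥2.64B.
Δexcess reserves = Δreserves − Δrequired = −¥63B − (−¥2.64B) = -¥60.36 billion.

-¥60.36 billion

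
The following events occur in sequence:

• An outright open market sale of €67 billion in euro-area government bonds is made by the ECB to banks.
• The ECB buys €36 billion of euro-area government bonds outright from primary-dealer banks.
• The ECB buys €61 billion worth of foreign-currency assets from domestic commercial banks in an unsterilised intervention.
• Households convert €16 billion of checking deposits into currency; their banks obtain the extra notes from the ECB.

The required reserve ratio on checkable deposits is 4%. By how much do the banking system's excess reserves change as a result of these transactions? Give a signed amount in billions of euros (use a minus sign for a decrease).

OMO sale (to banks) €67 billion: reserves −€67B, deposits 0.
OMO purchase (from banks) €36 billion: reserves +€36B, deposits 0.
FX purchase €61 billion: reserves +€61B, deposits 0.
Currency withdrawal €16 billion: reserves −€16B, deposits −€16B.
Totals: Δreserves = +€14B, Δdeposits = −€16B.
Δrequired reserves = 4% × −€16B = −€0.64B.
Δexcess reserves = Δreserves − Δrequired = +€14B − (−€0.64B) = +€14.64 billion.

+€14.64 billion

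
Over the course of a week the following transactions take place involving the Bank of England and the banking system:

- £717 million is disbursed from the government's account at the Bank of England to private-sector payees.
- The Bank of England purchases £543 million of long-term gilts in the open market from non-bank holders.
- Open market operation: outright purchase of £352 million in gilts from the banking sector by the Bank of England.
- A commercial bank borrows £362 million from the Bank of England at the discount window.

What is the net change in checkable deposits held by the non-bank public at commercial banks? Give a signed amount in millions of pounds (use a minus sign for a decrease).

Bank of England balance sheet:
  Assets:      Securities +£895M, Loans to banks +£362M
  Liabilities: Bank reserves +£1974M, Government deposits −£717M
Commercial banking system:
  Assets:      Reserves at CB +£1974M, Securities −£352M
  Liabilities: Checkable deposits +£1260M, Borrowings from CB +£362M
So the change in checkable deposits held by the non-bank public at commercial banks is +£1260 million.

+£1260 million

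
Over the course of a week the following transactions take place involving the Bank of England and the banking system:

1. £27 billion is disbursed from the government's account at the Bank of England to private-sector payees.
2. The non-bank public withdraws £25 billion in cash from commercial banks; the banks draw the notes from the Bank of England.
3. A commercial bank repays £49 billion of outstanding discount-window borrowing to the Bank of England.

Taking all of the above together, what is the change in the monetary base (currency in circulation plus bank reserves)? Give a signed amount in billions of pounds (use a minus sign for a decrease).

Government spending £27 billion: a non-base liability converts back to reserves → +£27B.
Currency withdrawal £25 billion: just a shift between currency and reserves — both are base money → 0.
Discount-window repayment £49 billion: Bank of England balance sheet contracts → −£49B.
Net: 27 + 0 − 49 = -£22 billion.

-£22 billion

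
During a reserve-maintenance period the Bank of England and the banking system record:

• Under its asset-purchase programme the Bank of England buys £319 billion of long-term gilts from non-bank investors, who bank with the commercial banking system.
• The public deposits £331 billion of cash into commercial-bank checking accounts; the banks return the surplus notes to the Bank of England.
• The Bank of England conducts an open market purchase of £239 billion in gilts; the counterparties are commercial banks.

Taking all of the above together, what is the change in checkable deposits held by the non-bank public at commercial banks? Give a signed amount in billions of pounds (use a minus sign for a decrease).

+£650 billion

Bank of England balance sheet:
  Assets:      Securities +£558B
  Liabilities: Bank reserves +£889B, Currency in circulation −£331B
Commercial banking system:
  Assets:      Reserves at CB +£889B, Securities −£239B
  Liabilities: Checkable deposits +£650B
So the change in checkable deposits held by the non-bank public at commercial banks is +£650 billion.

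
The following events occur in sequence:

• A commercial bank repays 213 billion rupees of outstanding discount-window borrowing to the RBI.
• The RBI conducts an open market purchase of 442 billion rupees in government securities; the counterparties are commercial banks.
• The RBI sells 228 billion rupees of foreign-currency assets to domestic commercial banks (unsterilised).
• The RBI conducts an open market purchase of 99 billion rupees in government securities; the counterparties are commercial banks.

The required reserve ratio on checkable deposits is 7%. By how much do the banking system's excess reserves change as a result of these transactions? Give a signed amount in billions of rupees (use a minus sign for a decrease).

Discount-window repayment 213 billion rupees: reserves −213B, deposits 0.
OMO purchase (from banks) 442 billion rupees: reserves +442B, deposits 0.
FX sale 228 billion rupees: reserves −228B, deposits 0.
OMO purchase (from banks) 99 billion rupees: reserves +99B, deposits 0.
Totals: Δreserves = +100B, Δdeposits = 0.
Δrequired reserves = 7% × 0 = 0.
Δexcess reserves = Δreserves − Δrequired = +100B − (0) = +100 billion.

+100 billion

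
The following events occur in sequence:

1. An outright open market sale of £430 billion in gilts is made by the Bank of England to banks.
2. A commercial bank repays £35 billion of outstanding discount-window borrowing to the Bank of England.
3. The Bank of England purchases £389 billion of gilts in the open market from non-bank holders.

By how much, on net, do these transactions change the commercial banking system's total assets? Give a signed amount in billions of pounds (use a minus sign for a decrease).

+£354 billion

Bank of England balance sheet:
  Assets:      Securities −£41B, Loans to banks −£35B
  Liabilities: Bank reserves −£76B
Commercial banking system:
  Assets:      Reserves at CB −£76B, Securities +£430B
  Liabilities: Checkable deposits +£389B, Borrowings from CB −£35B
Change in total bank assets = +£354 billion.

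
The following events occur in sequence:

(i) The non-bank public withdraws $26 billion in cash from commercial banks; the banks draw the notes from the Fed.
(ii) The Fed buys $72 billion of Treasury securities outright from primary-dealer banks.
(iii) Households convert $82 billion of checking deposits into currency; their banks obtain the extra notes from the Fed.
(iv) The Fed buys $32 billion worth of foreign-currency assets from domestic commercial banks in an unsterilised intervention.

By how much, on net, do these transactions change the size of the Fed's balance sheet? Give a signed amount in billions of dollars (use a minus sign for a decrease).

Fed balance sheet:
  Assets:      Securities +$72B, Foreign assets +$32B
  Liabilities: Bank reserves −$4B, Currency in circulation +$108B
Change in total Fed assets = +$104 billion.

+$104 billion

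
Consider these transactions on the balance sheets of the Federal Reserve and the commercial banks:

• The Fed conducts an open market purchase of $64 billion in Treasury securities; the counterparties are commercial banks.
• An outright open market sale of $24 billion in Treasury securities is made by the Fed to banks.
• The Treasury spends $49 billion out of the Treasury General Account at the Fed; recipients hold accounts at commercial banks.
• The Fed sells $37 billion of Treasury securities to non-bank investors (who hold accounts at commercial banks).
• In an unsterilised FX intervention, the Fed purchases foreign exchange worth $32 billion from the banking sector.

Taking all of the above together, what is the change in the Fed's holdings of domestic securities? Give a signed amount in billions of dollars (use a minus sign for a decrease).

Fed balance sheet:
  Assets:      Securities +$3B, Foreign assets +$32B
  Liabilities: Bank reserves +$84B, Government deposits −$49B
So the change in the Fed's holdings of domestic securities is +$3 billion.

+$3 billion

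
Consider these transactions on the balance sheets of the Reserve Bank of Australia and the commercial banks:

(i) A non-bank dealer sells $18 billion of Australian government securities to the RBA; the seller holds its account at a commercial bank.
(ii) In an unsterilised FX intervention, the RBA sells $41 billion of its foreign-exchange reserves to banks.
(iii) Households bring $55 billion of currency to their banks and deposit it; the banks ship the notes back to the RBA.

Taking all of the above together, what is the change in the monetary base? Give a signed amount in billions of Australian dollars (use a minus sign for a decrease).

RBA balance sheet:
  Assets:      Securities +$18B, Foreign assets −$41B
  Liabilities: Bank reserves +$32B, Currency in circulation −$55B
Commercial banking system:
  Assets:      Reserves at CB +$32B, Foreign assets +$41B
  Liabilities: Checkable deposits +$73B
Monetary base = currency + reserves: −$55B + (+$32B) = -$23 billion.

-$23 billion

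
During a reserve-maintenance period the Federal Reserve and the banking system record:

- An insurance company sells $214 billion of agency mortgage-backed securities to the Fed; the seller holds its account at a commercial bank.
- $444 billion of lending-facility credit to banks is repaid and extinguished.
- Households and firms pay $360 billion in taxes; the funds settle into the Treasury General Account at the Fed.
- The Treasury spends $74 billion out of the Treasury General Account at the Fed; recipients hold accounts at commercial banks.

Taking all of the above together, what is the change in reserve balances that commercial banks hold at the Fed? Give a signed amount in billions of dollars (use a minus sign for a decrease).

Fed balance sheet:
  Assets:      Securities +$214B, Loans to banks −$444B
  Liabilities: Bank reserves −$516B, Government deposits +$286B
So the change in reserve balances that commercial banks hold at the Fed is -$516 billion.

-$516 billion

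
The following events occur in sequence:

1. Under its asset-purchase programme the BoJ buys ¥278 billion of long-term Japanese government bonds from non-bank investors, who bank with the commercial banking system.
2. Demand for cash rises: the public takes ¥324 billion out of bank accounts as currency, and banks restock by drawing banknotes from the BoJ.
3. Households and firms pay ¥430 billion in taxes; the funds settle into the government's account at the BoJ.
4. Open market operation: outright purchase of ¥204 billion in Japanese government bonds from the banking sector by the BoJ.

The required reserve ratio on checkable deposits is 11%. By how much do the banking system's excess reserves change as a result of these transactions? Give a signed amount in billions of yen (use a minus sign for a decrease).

-¥219.64 billion

Asset purchase (from non-banks) ¥278 billion: reserves +¥278B, deposits +¥278B.
Currency withdrawal ¥324 billion: reserves −¥324B, deposits −¥324B.
Government account inflow ¥430 billion: reserves −¥430B, deposits −¥430B.
OMO purchase (from banks) ¥204 billion: reserves +¥204B, deposits 0.
Totals: Δreserves = −¥272B, Δdeposits = −¥476B.
Δrequired reserves = 11% × −¥476B = −¥52.36B.
Δexcess reserves = Δreserves − Δrequired = −¥272B − (−¥52.36B) = -¥219.64 billion.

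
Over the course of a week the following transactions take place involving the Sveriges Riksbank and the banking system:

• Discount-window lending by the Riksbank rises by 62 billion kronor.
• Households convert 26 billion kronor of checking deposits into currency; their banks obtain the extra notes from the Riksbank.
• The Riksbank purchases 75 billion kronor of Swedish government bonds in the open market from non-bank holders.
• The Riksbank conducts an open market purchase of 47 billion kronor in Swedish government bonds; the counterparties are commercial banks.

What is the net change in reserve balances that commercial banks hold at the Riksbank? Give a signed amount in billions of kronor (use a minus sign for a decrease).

+158 billion

Discount-window loan 62 billion kronor: the loan is credited to the bank's reserve account → +62B.
Currency withdrawal 26 billion kronor: banks swap reserves for currency → −26B.
Asset purchase (from non-banks) 75 billion kronor: the Riksbank pays by crediting reserve accounts → +75B.
OMO purchase (from banks) 47 billion kronor: the Riksbank pays by crediting reserve accounts → +47B.
Net: 62 − 26 + 75 + 47 = +158 billion.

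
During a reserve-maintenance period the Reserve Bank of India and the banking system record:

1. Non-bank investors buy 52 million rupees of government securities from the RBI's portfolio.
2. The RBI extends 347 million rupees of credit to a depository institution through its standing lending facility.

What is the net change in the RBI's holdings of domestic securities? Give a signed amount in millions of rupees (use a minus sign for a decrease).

Asset sale (to non-banks) 52 million rupees: securities removed from the RBI's portfolio → −52M.
Discount-window loan 347 million rupees: the RBI's securities portfolio is untouched → 0.
Net: −52 + 0 = -52 million.

-52 million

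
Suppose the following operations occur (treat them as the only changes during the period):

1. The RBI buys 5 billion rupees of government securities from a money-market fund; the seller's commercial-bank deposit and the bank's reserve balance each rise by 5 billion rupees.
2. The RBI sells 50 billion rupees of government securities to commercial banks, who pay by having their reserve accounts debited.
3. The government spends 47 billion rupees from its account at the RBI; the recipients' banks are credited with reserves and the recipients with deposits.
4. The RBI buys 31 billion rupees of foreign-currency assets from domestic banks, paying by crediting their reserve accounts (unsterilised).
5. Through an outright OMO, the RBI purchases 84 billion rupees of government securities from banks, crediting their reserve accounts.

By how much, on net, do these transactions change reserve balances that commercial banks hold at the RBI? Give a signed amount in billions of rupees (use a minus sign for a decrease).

Asset purchase (from non-banks) 5 billion rupees: the RBI pays by crediting reserve accounts → +5B.
OMO sale (to banks) 50 billion rupees: the buying banks pay out of their reserve balances → −50B.
Government spending 47 billion rupees: government payments flow into bank reserve accounts → +47B.
FX purchase 31 billion rupees: the RBI pays by crediting reserve accounts → +31B.
OMO purchase (from banks) 84 billion rupees: the RBI pays by crediting reserve accounts → +84B.
Net: 5 − 50 + 47 + 31 + 84 = +117 billion.

+117 billion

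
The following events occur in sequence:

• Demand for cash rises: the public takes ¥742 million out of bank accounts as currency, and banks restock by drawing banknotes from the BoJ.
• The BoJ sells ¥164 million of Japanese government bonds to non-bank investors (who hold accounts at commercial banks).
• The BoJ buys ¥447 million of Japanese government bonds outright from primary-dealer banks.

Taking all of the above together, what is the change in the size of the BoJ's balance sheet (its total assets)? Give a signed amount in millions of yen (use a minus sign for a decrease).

BoJ balance sheet:
  Assets:      Securities +¥283M
  Liabilities: Bank reserves −¥459M, Currency in circulation +¥742M
Change in total BoJ assets = +¥283 million.

+¥283 million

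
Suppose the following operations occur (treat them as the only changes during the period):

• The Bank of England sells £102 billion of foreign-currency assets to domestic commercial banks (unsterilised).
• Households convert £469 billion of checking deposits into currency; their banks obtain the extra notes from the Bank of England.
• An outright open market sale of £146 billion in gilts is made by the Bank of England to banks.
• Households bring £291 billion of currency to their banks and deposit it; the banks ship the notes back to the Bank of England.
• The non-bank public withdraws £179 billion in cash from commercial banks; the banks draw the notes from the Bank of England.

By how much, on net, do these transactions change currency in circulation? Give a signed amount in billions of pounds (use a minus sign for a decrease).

Bank of England balance sheet:
  Assets:      Securities −£146B, Foreign assets −£102B
  Liabilities: Bank reserves −£605B, Currency in circulation +£357B
So the change in currency in circulation is +£357 billion.

+£357 billion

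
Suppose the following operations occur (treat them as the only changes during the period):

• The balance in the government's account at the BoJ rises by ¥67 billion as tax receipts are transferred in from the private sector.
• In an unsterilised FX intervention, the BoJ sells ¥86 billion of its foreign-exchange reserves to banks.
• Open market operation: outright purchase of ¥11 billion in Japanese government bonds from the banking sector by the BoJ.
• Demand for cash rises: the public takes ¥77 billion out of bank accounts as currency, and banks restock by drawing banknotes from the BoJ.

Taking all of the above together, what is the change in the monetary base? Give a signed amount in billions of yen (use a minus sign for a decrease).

BoJ balance sheet:
  Assets:      Securities +¥11B, Foreign assets −¥86B
  Liabilities: Bank reserves −¥219B, Currency in circulation +¥77B, Government deposits +¥67B
Monetary base = currency + reserves: +¥77B + (−¥219B) = -¥142 billion.

-¥142 billion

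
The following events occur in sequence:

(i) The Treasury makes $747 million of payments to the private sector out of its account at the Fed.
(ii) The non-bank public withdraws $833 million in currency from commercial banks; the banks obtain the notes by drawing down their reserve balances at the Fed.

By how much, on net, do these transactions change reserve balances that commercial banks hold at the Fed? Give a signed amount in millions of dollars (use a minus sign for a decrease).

Government spending $747 million: government payments flow into bank reserve accounts → +$747M.
Currency withdrawal $833 million: banks swap reserves for currency → −$833M.
Net: 747 − 833 = -$86 million.

-$86 million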